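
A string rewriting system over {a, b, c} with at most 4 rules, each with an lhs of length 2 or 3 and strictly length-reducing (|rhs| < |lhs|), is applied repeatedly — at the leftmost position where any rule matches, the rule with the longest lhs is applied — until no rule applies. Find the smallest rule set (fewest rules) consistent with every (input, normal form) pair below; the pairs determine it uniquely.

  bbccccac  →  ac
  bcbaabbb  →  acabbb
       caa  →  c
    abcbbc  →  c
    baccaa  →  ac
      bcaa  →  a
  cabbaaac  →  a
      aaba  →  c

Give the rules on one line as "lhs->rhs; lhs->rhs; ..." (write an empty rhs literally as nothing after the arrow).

  | bbccccac => bacccac => ccccac => accac => aaac => ac
  | bcbaabbb => abaabbb => acabbb
  | caa => c
  | abcbbc => aabbc => bbc => ba => c

aa->; ba->c; bc->a; cc->a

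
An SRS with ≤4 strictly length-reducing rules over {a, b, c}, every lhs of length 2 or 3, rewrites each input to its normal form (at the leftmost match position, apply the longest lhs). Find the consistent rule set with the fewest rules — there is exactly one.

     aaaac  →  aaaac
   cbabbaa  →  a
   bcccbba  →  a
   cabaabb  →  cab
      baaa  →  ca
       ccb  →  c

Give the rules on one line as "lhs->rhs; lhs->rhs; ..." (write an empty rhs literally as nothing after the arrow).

  | aaaac
  | cbabbaa => abbaa => abc => a
  | bcccbba => ccbba => cba => a
  | cabaabb => cacbb => cab

baa->c; bc->; cb->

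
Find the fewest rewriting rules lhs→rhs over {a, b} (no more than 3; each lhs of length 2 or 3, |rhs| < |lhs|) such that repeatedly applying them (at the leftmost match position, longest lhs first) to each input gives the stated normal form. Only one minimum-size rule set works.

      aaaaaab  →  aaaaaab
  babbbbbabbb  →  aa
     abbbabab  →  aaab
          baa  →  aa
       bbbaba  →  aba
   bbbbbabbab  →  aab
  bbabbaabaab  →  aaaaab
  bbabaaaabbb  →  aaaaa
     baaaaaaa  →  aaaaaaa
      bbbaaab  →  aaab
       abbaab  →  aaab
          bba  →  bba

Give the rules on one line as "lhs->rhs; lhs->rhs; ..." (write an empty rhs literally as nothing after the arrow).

baa->aa; bab->ab; bbb->

  | aaaaaab
  | babbbbbabbb => abbbbbabbb => abbabbb => ababbb => aabbb => aa
  | abbbabab => aabab => aaab
  | baa => aa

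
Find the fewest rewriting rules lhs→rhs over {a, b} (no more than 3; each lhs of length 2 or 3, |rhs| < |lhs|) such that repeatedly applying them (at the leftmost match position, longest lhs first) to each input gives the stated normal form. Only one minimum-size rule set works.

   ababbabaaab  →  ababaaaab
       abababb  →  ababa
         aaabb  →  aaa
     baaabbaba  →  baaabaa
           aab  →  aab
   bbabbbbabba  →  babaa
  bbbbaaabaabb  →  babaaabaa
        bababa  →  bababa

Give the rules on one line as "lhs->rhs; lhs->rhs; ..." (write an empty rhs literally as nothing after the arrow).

bb->; bba->bb; bbb->ba

  | ababbabaaab => ababbbaaab => ababaaaab
  | abababb => ababa
  | aaabb => aaa
  | baaabbaba => baaabbba => baaabaa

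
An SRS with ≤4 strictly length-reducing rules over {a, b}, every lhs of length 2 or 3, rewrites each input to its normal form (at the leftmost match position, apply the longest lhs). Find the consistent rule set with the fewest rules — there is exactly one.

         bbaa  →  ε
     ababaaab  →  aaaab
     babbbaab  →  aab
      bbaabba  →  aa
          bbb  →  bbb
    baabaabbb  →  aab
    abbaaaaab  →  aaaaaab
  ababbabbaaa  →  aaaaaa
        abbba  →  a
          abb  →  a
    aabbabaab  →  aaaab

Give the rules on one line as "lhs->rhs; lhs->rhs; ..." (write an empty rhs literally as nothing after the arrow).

  | bbaa => ba => ε
  | ababaaab => aabaaab => aaaab
  | babbbaab => abbbaab => abaab => aab
  | bbaabba => babba => abba => aa

abb->a; ba->; bab->ab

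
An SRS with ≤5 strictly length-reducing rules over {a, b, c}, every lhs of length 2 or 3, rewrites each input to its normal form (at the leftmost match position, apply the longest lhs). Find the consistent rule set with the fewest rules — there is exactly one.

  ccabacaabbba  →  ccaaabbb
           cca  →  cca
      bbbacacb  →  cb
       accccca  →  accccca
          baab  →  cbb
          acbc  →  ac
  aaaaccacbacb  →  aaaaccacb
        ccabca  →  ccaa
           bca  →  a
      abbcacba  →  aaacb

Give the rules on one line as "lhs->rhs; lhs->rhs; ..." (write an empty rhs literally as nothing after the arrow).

  | ccabacaabbba => ccabcaabbba => ccaaabbba => ccaaabbb
  | cca
  | bbbacacb => bbbcacb => baacb => cbcb => cb
  | accccca

ba->b; baa->cb; bbc->a; bc->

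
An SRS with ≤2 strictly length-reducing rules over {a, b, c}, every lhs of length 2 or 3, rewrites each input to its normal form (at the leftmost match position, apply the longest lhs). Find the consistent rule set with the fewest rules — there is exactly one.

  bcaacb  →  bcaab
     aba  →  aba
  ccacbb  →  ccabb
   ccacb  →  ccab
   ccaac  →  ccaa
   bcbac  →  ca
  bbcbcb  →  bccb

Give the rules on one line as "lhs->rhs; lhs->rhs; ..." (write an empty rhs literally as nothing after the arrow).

  | bcaacb => bcaab
  | aba
  | ccacbb => ccabb
  | ccacb => ccab

ac->a; bcb->c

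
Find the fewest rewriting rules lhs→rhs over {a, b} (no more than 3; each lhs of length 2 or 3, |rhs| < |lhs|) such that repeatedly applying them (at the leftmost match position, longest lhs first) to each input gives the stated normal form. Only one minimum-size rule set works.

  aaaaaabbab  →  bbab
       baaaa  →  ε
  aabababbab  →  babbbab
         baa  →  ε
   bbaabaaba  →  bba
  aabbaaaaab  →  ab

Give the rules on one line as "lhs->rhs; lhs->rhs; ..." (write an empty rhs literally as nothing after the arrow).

  | aaaaaabbab => aaaabbab => aabbab => bbab
  | baaaa => aa => ε
  | aabababbab => bababbab => babbbab
  | baa => ε

aa->; aba->ab; baa->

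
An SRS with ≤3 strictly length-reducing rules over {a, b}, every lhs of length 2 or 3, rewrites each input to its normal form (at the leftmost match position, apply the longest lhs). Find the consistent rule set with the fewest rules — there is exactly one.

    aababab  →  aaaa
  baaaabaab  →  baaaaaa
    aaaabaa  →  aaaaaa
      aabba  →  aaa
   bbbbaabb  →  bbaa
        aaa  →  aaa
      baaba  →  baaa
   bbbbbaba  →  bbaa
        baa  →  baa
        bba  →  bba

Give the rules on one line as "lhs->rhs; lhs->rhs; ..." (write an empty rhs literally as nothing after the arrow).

  | aababab => aaabab => aaaab => aaaa
  | baaaabaab => baaaaaab => baaaaaa
  | aaaabaa => aaaaaa
  | aabba => aaba => aaa

ab->a; bbb->bb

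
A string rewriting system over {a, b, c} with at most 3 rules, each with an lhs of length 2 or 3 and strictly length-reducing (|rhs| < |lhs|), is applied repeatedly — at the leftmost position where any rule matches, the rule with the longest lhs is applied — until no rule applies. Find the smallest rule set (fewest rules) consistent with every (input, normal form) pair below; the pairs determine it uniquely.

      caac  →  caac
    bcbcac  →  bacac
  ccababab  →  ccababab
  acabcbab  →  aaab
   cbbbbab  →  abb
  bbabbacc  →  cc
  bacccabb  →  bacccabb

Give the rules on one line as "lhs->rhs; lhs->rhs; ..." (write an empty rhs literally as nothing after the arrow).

abc->; bba->; cb->a

  | caac
  | bcbcac => bacac
  | ccababab
  | acabcbab => acbab => aaab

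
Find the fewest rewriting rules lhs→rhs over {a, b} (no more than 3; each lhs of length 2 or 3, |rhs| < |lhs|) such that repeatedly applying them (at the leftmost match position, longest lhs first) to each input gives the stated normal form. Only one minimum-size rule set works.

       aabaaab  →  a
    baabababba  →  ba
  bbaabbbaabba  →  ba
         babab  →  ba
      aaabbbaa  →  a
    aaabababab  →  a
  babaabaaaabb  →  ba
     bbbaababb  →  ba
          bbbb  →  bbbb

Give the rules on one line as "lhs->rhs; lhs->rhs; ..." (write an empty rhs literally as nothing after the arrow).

aa->a; ab->a; bba->ba

  | aabaaab => abaaab => aaaab => aaab => aab => ab => a
  | baabababba => babababba => baababba => bababba => baabba => babba => baba => baa => ba
  | bbaabbbaabba => baabbbaabba => babbbaabba => babbaabba => babaabba => baaabba => baabba => babba => baba => baa => ba
  | babab => baab => bab => ba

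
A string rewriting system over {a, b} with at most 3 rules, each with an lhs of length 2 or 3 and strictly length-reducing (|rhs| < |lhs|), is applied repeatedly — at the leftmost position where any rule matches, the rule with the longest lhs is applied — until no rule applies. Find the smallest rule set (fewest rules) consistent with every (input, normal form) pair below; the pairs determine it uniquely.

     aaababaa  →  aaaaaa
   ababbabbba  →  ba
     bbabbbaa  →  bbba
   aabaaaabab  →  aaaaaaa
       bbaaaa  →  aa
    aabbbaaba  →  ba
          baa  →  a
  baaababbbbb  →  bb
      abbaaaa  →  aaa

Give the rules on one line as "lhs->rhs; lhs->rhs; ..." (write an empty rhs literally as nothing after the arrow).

  | aaababaa => aaaabaa => aaaaaa
  | ababbabbba => aabbabbba => ababbba => aabbba => abba => ba
  | bbabbbaa => bbbbaa => bbbab => bbba
  | aabaaaabab => aaaaaabab => aaaaaaab => aaaaaaa

ab->a; abb->b; baa->ab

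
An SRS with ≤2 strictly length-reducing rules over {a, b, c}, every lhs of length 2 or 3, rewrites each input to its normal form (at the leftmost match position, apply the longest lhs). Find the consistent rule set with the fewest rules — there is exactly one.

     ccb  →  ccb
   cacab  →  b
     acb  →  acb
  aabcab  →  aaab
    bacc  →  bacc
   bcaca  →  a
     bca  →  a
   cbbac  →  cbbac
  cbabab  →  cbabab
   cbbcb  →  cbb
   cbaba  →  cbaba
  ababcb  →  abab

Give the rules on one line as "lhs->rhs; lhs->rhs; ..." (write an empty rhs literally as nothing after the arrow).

  | ccb
  | cacab => cab => b
  | acb
  | aabcab => aaab

bc->; ca->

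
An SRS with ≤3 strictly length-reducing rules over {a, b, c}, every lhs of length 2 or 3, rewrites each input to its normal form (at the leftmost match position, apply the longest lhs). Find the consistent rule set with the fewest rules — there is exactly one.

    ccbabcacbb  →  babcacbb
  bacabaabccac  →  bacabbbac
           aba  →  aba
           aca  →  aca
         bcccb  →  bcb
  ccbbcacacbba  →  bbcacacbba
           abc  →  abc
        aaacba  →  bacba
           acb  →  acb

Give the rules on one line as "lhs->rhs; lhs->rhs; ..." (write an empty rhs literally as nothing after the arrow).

  | ccbabcacbb => babcacbb
  | bacabaabccac => bacabbbccac => bacabbbac
  | aba
  | aca

aa->b; cc->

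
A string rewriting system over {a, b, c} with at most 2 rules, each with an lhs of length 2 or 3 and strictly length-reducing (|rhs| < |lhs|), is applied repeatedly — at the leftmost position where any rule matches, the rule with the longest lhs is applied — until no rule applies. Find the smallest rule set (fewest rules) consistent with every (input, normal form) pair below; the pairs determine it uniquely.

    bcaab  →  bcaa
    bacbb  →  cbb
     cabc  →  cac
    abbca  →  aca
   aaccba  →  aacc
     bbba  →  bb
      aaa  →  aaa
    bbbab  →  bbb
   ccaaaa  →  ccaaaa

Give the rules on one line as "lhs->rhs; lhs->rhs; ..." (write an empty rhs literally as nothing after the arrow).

  | bcaab => bcaa
  | bacbb => cbb
  | cabc => cac
  | abbca => abca => aca

ab->a; ba->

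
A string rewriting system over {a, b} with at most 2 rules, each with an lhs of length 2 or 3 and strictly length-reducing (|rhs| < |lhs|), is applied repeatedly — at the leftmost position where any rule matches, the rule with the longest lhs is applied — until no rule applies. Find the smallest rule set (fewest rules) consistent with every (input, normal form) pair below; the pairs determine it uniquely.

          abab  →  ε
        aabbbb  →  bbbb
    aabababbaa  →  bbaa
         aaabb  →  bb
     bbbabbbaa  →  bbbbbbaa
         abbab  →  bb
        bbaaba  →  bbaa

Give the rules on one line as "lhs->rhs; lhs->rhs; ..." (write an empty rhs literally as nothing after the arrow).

ab->; abb->bb

  | abab => ab => ε
  | aabbbb => abbbb => bbbb
  | aabababbaa => aababbaa => aabbaa => abbaa => bbaa
  | aaabb => aabb => abb => bb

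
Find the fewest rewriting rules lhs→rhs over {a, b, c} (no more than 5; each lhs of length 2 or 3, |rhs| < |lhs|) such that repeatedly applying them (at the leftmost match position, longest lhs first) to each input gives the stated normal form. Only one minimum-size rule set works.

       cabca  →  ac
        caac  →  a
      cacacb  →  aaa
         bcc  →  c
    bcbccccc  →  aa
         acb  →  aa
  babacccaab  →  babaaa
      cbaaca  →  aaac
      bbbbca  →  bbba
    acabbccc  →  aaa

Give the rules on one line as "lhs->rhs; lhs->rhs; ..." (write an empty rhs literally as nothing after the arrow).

bc->; ca->c; cb->a; cc->a

  | cabca => cbca => aca => ac
  | caac => cac => cc => a
  | cacacb => ccacb => aacb => aaa
  | bcc => c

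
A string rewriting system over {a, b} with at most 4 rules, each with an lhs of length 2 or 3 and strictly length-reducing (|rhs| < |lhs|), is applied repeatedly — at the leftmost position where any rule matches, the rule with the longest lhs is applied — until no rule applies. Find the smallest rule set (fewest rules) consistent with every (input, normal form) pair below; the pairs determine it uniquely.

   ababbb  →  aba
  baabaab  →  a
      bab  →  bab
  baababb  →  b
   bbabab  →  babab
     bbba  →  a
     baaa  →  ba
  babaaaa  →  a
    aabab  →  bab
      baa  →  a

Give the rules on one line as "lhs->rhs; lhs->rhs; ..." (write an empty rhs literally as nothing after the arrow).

  | ababbb => aba
  | baabaab => bbbaab => aab => bb => a
  | bab
  | baababb => bbbabb => abb => aa => b

aa->b; bb->a; bba->ba; bbb->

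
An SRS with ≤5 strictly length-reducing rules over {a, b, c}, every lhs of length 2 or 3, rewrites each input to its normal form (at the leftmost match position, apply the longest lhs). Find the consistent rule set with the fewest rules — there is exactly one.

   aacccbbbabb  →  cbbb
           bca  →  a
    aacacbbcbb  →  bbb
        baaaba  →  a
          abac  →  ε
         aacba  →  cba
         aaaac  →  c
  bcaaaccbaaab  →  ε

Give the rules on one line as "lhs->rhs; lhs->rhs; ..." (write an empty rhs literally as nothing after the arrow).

  | aacccbbbabb => acccbbbabb => cccbbbabb => cbbbabb => cbbbcb => cbbb
  | bca => a
  | aacacbbcbb => acacbbcbb => cacbbcbb => ccbbcbb => bbcbb => bbb
  | baaaba => baaca => baca => bca => a

ab->c; ac->c; bc->; cc->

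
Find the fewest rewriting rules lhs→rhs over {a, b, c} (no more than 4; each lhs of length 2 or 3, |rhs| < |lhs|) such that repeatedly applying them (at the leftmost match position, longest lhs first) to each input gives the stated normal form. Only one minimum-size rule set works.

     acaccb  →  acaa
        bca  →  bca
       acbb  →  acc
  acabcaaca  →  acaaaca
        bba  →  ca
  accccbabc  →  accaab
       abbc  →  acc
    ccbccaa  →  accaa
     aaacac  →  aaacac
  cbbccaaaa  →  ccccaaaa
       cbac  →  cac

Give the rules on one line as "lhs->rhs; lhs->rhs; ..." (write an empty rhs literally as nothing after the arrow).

  | acaccb => acaa
  | bca
  | acbb => acc
  | acabcaaca => acabaaca => acaaaca

abc->ab; ba->a; bb->c; ccb->a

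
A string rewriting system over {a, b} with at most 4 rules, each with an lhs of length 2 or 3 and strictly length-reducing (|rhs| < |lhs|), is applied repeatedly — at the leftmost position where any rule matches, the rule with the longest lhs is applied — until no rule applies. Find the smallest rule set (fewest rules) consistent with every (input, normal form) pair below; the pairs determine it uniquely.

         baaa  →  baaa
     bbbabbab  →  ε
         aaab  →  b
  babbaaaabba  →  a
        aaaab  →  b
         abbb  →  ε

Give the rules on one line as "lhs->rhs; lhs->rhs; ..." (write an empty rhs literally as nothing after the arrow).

  | baaa
  | bbbabbab => babbab => bbab => ab => ε
  | aaab => abb => b
  | babbaaaabba => bbaaaabba => aaaabba => aabbba => bbbba => bba => a

aab->bb; ab->; bb->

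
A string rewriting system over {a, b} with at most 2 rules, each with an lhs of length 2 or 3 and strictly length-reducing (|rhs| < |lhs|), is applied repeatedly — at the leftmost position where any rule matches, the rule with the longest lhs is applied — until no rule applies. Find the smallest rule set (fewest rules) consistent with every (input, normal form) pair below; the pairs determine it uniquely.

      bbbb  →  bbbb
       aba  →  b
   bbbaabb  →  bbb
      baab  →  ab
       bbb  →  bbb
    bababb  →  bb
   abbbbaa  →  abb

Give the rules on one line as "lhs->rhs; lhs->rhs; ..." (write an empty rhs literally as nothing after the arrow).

aba->b; ba->

  | bbbb
  | aba => b
  | bbbaabb => bbabb => bbb
  | baab => ab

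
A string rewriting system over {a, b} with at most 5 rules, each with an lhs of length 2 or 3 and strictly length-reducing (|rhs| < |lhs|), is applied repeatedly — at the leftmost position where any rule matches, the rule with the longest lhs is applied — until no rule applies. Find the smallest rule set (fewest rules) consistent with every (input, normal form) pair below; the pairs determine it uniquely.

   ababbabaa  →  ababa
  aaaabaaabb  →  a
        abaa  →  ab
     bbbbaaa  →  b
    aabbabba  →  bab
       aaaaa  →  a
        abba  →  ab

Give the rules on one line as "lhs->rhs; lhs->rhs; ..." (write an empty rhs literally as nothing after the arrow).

  | ababbabaa => ababbaa => ababa
  | aaaabaaabb => aabaaabb => aaabb => abb => a
  | abaa => ab
  | bbbbaaa => bbaaa => baa => b

aa->; aab->; bb->; bba->b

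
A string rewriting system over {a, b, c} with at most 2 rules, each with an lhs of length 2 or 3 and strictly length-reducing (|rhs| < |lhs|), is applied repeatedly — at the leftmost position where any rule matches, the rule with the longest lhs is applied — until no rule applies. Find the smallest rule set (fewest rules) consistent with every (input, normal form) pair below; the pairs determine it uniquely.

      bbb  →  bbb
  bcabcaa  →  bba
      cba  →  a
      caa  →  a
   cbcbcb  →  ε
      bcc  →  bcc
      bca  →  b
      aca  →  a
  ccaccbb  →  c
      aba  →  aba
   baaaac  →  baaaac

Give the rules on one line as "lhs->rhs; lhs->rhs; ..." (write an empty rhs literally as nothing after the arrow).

  | bbb
  | bcabcaa => bbcaa => bba
  | cba => a
  | caa => a

ca->; cb->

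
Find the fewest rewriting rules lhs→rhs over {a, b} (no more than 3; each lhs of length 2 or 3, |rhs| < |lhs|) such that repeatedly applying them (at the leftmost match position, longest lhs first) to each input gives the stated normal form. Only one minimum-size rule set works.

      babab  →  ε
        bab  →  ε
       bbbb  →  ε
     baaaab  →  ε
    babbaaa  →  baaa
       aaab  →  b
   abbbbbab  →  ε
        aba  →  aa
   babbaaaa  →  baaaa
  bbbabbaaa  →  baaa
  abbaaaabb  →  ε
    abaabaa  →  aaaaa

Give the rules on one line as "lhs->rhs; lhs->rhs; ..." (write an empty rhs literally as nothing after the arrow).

ab->b; aba->aa; bb->

  | babab => baab => bab => bb => ε
  | bab => bb => ε
  | bbbb => bb => ε
  | baaaab => baaab => baab => bab => bb => ε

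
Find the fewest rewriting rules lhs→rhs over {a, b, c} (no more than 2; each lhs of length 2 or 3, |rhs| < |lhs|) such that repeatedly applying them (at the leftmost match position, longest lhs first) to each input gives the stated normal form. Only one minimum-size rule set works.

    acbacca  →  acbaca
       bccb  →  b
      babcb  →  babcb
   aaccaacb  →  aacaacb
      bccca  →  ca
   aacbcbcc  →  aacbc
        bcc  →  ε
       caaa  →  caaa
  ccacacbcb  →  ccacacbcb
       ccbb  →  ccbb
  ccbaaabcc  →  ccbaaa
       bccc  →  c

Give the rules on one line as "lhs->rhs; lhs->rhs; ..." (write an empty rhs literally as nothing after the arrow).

acc->ac; bcc->

  | acbacca => acbaca
  | bccb => b
  | babcb
  | aaccaacb => aacaacb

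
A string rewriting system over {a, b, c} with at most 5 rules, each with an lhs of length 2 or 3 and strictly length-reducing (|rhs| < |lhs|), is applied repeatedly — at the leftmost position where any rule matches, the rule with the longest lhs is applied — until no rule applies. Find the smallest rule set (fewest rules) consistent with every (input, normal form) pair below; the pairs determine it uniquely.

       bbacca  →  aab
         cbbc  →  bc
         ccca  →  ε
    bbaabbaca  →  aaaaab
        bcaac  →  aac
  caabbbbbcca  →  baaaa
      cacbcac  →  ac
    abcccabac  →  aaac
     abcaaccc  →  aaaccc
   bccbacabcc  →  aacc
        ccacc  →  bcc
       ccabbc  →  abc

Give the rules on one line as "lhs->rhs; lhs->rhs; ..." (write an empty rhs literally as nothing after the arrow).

bb->a; ca->b; cb->; cca->b

  | bbacca => aacca => aab
  | cbbc => bc
  | ccca => cb => ε
  | bbaabbaca => aaabbaca => aaaaaca => aaaaab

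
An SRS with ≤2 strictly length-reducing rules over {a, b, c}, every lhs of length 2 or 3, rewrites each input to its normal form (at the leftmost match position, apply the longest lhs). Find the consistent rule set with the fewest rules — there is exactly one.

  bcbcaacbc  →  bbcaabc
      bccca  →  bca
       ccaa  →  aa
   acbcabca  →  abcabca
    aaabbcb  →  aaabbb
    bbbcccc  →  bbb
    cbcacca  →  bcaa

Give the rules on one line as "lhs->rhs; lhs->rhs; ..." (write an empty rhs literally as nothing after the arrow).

cb->b; cc->

  | bcbcaacbc => bbcaacbc => bbcaabc
  | bccca => bca
  | ccaa => aa
  | acbcabca => abcabca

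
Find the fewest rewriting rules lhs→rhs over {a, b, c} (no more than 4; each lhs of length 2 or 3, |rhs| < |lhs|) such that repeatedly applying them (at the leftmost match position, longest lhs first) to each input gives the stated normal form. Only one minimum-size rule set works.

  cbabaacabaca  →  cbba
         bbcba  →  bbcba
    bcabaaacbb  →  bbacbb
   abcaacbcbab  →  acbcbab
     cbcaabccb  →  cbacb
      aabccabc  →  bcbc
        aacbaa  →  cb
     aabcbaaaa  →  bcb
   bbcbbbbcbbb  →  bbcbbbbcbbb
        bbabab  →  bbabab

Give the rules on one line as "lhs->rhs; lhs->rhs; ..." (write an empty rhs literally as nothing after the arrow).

  | cbabaacabaca => cbabcabaca => cbaabaca => cbbaca => cbba
  | bbcba
  | bcabaaacbb => bbaaacbb => bbacbb
  | abcaacbcbab => aaacbcbab => acbcbab

aa->; abc->a; ca->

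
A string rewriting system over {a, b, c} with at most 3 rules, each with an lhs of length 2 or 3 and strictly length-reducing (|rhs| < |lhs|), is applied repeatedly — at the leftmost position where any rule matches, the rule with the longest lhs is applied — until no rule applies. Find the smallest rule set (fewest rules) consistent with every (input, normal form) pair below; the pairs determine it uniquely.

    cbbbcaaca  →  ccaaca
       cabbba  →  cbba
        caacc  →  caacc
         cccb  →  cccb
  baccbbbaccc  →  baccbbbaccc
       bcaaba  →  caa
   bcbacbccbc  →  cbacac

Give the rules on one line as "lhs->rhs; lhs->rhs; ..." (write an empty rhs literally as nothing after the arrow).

  | cbbbcaaca => cbbcaaca => cbcaaca => ccaaca
  | cabbba => cbba
  | caacc
  | cccb

ab->; bc->c; bcc->aa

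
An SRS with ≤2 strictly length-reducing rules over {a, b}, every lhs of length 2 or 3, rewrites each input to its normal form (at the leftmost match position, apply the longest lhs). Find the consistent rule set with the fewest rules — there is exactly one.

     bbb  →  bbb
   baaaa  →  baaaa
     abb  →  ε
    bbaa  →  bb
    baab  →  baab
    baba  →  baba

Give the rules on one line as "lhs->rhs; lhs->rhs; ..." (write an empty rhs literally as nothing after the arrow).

  | bbb
  | baaaa
  | abb => ε
  | bbaa => bba => bb

abb->; bba->bb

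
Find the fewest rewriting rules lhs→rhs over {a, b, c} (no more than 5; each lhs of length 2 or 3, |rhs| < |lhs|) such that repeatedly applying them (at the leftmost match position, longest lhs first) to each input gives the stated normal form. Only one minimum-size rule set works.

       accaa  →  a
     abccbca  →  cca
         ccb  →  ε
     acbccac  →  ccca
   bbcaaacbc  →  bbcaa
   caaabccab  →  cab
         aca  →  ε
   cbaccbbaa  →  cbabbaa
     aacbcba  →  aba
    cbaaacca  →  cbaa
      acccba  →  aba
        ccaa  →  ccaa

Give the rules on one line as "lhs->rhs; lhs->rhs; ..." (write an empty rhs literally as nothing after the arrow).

abc->cc; ac->a; aca->; ccb->

  | accaa => acaa => a
  | abccbca => cccbca => cca
  | ccb => ε
  | acbccac => abccac => cccac => ccca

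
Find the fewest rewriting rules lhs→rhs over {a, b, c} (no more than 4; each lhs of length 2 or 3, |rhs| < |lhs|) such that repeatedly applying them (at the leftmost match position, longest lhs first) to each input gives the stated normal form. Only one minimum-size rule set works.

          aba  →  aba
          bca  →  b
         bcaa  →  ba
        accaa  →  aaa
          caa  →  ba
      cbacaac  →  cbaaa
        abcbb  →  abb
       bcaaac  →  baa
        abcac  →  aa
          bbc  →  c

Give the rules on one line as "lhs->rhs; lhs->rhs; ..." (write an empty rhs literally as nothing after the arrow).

  | aba
  | bca => ca => b
  | bcaa => caa => ba
  | accaa => acaa => aaa

ac->a; bc->c; ca->b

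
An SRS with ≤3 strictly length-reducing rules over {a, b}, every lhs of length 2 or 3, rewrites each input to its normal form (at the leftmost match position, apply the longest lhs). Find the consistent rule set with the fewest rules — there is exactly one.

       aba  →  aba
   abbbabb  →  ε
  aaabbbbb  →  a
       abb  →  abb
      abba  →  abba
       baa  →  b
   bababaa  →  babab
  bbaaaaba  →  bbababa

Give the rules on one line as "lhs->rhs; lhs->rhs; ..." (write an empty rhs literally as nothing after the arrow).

  | aba
  | abbbabb => aaabb => abbb => aa => ε
  | aaabbbbb => abbbbbb => aabbb => bbb => a
  | abb

aa->; aaa->ab; bbb->a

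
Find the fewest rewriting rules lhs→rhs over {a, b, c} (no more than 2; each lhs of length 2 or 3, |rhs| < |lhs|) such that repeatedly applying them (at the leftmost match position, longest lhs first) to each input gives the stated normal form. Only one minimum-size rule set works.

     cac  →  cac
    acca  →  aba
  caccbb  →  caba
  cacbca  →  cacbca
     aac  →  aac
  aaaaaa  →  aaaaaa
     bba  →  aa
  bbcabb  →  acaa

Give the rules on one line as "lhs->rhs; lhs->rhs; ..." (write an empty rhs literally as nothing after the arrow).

bb->a; cca->ba

  | cac
  | acca => aba
  | caccbb => cacca => caba
  | cacbca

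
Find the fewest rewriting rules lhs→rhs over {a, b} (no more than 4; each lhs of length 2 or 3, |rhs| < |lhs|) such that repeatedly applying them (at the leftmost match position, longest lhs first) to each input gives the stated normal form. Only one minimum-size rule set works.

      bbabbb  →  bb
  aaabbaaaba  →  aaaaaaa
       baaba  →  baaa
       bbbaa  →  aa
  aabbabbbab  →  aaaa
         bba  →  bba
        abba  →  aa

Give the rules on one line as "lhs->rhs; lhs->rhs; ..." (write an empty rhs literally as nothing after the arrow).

ab->a; bab->bb; bbb->

  | bbabbb => bbbbb => bb
  | aaabbaaaba => aaabaaaba => aaaaaaba => aaaaaaa
  | baaba => baaa
  | bbbaa => aa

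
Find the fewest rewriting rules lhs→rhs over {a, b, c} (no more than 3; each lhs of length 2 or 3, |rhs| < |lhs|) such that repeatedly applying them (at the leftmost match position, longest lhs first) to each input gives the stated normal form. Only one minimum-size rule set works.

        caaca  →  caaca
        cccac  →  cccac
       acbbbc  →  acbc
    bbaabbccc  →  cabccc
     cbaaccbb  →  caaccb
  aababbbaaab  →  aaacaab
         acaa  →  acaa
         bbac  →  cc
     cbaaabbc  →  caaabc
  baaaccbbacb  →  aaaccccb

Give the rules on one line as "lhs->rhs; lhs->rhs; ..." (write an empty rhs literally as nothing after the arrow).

ba->a; bb->b; bba->c

  | caaca
  | cccac
  | acbbbc => acbbc => acbc
  | bbaabbccc => cabbccc => cabccc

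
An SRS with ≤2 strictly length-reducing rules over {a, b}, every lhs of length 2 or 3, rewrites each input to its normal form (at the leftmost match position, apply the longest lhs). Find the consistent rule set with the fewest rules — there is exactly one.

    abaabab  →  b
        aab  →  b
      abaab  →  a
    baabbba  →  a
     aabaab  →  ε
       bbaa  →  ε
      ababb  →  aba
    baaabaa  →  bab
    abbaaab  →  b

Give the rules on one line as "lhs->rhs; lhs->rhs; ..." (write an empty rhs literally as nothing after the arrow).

  | abaabab => abbab => aab => b
  | aab => b
  | abaab => abb => a
  | baabbba => bbbba => bba => a

aa->; bb->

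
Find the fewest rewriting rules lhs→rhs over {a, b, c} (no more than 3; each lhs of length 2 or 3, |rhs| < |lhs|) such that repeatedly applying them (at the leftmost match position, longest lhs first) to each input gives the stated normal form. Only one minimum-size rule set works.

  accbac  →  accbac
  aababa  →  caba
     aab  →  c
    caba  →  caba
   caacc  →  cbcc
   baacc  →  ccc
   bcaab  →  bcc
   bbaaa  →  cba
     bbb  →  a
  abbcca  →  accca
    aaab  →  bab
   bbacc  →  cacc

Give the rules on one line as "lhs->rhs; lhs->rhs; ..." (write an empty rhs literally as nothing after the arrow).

  | accbac
  | aababa => bbaba => caba
  | aab => bb => c
  | caba

aa->b; bb->c; bbb->a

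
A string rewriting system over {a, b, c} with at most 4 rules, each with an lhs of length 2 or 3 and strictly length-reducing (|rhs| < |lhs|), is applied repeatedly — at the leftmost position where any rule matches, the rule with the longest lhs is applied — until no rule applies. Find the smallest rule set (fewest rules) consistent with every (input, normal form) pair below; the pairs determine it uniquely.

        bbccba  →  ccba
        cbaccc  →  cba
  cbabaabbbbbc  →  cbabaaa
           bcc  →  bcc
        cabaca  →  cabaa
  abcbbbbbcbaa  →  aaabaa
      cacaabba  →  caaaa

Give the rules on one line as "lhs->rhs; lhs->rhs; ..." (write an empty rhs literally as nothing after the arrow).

abc->aa; ac->a; bb->

  | bbccba => ccba
  | cbaccc => cbacc => cbac => cba
  | cbabaabbbbbc => cbabaabbbc => cbabaabc => cbabaaa
  | bcc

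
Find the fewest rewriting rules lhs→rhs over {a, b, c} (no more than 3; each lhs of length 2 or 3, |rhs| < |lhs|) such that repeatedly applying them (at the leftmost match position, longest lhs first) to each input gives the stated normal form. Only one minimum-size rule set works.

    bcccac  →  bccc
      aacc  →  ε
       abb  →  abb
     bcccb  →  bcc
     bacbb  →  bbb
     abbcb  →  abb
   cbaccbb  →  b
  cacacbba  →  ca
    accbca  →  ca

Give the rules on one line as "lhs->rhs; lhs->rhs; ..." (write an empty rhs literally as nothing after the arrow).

  | bcccac => bccc
  | aacc => ac => ε
  | abb
  | bcccb => bcc

ac->; aca->c; cb->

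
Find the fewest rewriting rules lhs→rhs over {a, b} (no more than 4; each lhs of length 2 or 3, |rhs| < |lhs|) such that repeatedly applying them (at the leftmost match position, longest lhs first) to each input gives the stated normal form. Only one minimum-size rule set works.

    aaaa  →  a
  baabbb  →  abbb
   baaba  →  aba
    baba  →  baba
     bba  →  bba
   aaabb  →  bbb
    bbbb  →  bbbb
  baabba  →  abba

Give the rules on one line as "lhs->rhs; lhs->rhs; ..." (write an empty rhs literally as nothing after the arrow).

aa->a; aab->bb; baa->a

  | aaaa => aaa => aa => a
  | baabbb => abbb
  | baaba => aba
  | baba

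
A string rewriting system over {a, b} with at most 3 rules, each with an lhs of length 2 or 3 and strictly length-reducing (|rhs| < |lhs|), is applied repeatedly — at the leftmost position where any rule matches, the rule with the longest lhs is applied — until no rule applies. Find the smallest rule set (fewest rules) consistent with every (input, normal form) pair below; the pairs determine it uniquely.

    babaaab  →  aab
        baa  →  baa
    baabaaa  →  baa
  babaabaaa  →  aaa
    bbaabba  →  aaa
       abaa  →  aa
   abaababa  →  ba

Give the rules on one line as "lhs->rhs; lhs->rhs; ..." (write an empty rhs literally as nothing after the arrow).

  | babaaab => bbbaab => abaab => bbab => aab
  | baa
  | baabaaa => babbaa => baa
  | babaabaaa => bbbabaaa => ababaaa => bbbaaa => abaaa => bbaa => aaa

aba->bb; abb->; bb->a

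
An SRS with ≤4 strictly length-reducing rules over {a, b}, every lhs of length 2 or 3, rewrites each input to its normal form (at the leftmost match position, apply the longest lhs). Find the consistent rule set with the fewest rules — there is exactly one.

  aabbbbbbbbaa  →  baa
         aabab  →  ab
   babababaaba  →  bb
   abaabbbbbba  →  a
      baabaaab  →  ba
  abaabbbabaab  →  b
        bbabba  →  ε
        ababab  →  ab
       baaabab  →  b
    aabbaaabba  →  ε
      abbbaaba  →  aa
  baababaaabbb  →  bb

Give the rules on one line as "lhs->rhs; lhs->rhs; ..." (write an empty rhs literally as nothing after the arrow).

aab->; aba->bb; bba->; bbb->

  | aabbbbbbbbaa => bbbbbbbaa => bbbbaa => baa
  | aabab => ab
  | babababaaba => bbbbabaaba => babaaba => bbbaba => aba => bb
  | abaabbbbbba => bbabbbbbba => bbbbbba => bbba => a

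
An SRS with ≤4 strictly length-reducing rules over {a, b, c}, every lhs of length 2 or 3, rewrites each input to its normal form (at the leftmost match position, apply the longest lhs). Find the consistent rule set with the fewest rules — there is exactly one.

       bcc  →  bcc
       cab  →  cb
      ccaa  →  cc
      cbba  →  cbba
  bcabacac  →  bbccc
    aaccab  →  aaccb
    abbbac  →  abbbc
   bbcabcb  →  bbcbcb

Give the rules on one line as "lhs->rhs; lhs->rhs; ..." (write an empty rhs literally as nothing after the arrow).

bac->bc; ca->c; cba->bc

  | bcc
  | cab => cb
  | ccaa => cca => cc
  | cbba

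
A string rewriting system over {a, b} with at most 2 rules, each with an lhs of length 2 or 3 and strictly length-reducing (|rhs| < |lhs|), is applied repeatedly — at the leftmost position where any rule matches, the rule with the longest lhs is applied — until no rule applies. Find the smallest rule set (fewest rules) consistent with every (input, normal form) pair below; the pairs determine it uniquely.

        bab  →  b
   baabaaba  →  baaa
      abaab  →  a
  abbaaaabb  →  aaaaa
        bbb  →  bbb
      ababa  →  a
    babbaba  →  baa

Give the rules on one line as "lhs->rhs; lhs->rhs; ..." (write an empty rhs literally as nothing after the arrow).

  | bab => b
  | baabaaba => baaaba => baaa
  | abaab => aab => a
  | abbaaaabb => aaaaabb => aaaaa

ab->; abb->a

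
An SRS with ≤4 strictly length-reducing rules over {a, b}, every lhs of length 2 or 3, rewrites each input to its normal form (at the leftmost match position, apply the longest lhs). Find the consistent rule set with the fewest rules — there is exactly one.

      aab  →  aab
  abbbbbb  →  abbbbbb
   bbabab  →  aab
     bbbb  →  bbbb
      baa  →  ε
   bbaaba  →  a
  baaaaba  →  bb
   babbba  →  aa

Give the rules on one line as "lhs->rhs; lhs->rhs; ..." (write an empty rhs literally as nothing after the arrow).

  | aab
  | abbbbbb
  | bbabab => babab => abab => aab
  | bbbb

aaa->bb; ba->a; baa->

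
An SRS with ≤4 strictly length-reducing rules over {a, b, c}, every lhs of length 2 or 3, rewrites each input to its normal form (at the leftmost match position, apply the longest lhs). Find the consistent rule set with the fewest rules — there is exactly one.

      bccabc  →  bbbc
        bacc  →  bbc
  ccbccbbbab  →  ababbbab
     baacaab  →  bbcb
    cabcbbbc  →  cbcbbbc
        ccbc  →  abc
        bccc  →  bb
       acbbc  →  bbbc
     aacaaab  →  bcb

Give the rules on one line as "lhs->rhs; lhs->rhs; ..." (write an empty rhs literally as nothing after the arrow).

aa->b; ac->b; ca->c; cc->a

  | bccabc => baabc => bbbc
  | bacc => bbc
  | ccbccbbbab => abccbbbab => ababbbab
  | baacaab => bbcaab => bbcab => bbcb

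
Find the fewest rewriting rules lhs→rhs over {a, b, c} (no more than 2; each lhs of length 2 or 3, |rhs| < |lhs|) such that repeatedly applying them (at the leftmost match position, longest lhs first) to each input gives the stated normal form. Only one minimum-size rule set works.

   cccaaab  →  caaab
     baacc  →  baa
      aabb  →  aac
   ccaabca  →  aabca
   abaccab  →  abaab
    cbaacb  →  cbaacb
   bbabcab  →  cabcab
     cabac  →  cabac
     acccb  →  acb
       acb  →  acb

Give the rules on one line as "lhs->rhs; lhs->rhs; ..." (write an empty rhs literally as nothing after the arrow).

  | cccaaab => caaab
  | baacc => baa
  | aabb => aac
  | ccaabca => aabca

bb->c; cc->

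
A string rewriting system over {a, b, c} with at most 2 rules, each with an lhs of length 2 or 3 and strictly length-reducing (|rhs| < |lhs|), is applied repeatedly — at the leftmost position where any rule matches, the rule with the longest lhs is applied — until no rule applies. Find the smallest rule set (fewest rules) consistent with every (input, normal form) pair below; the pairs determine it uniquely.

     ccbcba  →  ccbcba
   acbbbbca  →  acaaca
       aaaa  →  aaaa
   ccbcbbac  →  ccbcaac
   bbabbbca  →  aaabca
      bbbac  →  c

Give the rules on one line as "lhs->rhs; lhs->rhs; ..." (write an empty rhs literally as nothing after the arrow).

aba->; bb->a

  | ccbcba
  | acbbbbca => acabbca => acaaca
  | aaaa
  | ccbcbbac => ccbcaac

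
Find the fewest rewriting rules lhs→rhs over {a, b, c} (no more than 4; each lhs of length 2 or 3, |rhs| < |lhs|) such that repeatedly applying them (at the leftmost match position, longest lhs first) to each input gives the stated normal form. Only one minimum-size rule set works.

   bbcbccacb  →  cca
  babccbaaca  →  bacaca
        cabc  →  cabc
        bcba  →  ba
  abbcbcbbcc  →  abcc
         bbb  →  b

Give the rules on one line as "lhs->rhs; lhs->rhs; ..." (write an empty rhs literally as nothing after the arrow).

bb->; bca->c; cb->

  | bbcbccacb => cbccacb => ccacb => cca
  | babccbaaca => babcaaca => bacaca
  | cabc
  | bcba => ba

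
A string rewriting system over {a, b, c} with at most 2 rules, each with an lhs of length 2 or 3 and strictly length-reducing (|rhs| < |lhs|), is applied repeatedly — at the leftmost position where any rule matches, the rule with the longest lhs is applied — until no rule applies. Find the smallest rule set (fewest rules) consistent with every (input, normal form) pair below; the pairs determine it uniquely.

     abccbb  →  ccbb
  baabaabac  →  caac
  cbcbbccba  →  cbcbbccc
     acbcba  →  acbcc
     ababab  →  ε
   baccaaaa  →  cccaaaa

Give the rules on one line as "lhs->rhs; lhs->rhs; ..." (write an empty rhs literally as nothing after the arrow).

ab->; ba->c

  | abccbb => ccbb
  | baabaabac => cabaabac => caabac => caac
  | cbcbbccba => cbcbbccc
  | acbcba => acbcc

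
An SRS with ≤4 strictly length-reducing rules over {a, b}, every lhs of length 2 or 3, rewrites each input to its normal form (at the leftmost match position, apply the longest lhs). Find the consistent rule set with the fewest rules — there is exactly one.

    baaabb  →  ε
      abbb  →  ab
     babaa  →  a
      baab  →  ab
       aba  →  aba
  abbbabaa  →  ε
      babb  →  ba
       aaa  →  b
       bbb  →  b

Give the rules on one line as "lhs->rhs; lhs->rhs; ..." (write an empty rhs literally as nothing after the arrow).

  | baaabb => aabb => bb => ε
  | abbb => ab
  | babaa => baa => a
  | baab => ab

aa->; aaa->b; baa->a; bb->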